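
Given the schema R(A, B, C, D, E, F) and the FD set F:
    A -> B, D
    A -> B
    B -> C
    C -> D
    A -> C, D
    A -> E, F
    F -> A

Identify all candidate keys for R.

{A}⁺ = {A, B, C, D, E, F} — all of the relation — so {A} is a candidate key.
{F}⁺ = {A, B, C, D, E, F} — all of the relation — so {F} is a candidate key.
These are minimal and exhaustive — every other superkey contains one of them.

{A}, {F}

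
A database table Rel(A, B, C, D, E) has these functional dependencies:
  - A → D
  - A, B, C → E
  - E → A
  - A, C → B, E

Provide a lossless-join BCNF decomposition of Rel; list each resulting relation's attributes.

Candidate keys of the original relation: {A, C}, {C, E}.
Within {A, B, C, D, E}: {A}⁺ ∩ {A, B, C, D, E} = {A, D}, not the whole set, so A → D violates BCNF; decompose into {A, D} and {A, B, C, E}.
{A, D}: every determinant is a superkey — BCNF.
Within {A, B, C, E}: {E}⁺ ∩ {A, B, C, E} = {A, E}, not the whole set, so E → A violates BCNF; decompose into {A, E} and {B, C, E}.
{A, E}: every determinant is a superkey — BCNF.
{B, C, E}: every determinant is a superkey — BCNF.

{A, D}; {A, E}; {B, C, E}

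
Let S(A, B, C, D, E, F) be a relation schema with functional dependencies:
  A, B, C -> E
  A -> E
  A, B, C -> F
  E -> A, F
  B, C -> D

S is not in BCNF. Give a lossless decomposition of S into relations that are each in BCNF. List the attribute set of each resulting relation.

Candidate keys of the original relation: {A, B, C}, {B, C, E}.
{A, B, C, D, E, F}: {A} determines {A, E, F} here but is not a superkey — split on A -> E, F, giving {A, E, F} and {A, B, C, D}.
{A, E, F} is in BCNF.
{A, B, C, D}: {B, C} determines {B, C, D} here but is not a superkey — split on B, C -> D, giving {B, C, D} and {A, B, C}.
{B, C, D} is in BCNF.
{A, B, C} is in BCNF.

{A, B, C}; {A, E, F}; {B, C, D}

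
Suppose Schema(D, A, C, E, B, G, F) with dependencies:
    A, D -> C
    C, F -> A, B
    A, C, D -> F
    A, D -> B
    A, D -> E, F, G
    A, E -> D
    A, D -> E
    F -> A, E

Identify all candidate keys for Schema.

{F} is a candidate key since {F}⁺ = {A, B, C, D, E, F, G} covers every attribute.
{A, D} is a candidate key since {A, D}⁺ = {A, B, C, D, E, F, G} covers every attribute.
{A, E} is a candidate key since {A, E}⁺ = {A, B, C, D, E, F, G} covers every attribute.
Any other superkey properly contains one of these, so there are no further candidate keys.

{A, D}, {A, E}, {F}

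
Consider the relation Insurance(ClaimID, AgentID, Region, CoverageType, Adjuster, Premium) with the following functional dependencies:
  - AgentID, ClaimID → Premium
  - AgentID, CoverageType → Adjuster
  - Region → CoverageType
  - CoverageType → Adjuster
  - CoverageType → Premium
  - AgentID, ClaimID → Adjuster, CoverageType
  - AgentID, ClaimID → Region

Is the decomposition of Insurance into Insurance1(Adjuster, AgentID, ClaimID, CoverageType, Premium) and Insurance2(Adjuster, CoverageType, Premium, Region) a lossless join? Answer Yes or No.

No

Insurance1 ∩ Insurance2 = {Adjuster, CoverageType, Premium}; its closure under F is {Adjuster, CoverageType, Premium}.
The closure covers neither Insurance1 nor Insurance2 entirely; the join is not lossless.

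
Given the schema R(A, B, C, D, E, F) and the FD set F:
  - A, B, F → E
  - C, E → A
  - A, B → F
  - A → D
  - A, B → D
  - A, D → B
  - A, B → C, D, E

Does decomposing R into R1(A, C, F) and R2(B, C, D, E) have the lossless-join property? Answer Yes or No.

No

Common attributes: {C}; their closure is {C}.
Neither R1 nor R2 is contained in that closure, so the decomposition is lossy.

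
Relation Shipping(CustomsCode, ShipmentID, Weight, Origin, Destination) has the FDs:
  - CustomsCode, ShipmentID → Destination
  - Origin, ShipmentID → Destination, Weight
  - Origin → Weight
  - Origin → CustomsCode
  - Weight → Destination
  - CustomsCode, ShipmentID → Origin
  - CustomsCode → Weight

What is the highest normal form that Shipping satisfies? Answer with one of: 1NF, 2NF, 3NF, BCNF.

1NF

Candidate keys: {CustomsCode, ShipmentID}, {Origin, ShipmentID}. Prime attributes: {CustomsCode, Origin, ShipmentID}.
Origin → Weight breaks BCNF: {Origin}⁺ = {CustomsCode, Destination, Origin, Weight}, so {Origin} is not a superkey.
Origin → Weight determines the non-prime attribute {Weight} from a non-superkey — 3NF is violated.
Since {CustomsCode} ⊂ {CustomsCode, ShipmentID} and {CustomsCode}⁺ ⊇ {Destination, Weight} with {Destination, Weight} non-prime, there is a partial dependency; 2NF fails.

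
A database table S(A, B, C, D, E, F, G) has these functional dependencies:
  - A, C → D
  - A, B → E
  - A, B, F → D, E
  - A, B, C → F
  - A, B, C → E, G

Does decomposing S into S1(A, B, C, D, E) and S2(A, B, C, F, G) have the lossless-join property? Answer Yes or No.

Common attributes: {A, B, C}; their closure is {A, B, C, D, E, F, G}.
Since S1 ⊆ {A, B, C, D, E, F, G}, the intersection is a superkey of S1; the decomposition is lossless.

Yes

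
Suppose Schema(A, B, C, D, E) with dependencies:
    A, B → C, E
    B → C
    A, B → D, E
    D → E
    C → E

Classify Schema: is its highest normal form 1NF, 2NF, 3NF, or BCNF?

Candidate key: {A, B}. Prime attributes: {A, B}.
For B → C we have {B}⁺ = {B, C, E}; {B} is not a superkey, so BCNF fails.
B → C determines the non-prime attribute {C} from a non-superkey — 3NF is violated.
{B} is a proper subset of the key {A, B}, and {B}⁺ contains the non-prime attributes {C, E} — a partial dependency, so 2NF is violated.

1NF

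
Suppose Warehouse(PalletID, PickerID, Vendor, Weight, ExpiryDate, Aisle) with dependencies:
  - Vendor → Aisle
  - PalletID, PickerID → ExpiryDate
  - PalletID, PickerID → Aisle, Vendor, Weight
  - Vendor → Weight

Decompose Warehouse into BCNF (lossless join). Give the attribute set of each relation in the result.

Candidate key of the original relation: {PalletID, PickerID}.
{Aisle, ExpiryDate, PalletID, PickerID, Vendor, Weight}: {Vendor} determines {Aisle, Vendor, Weight} here but is not a superkey — split on Vendor → Aisle, Weight, giving {Aisle, Vendor, Weight} and {ExpiryDate, PalletID, PickerID, Vendor}.
{Aisle, Vendor, Weight}: every determinant is a superkey — BCNF.
{ExpiryDate, PalletID, PickerID, Vendor}: every determinant is a superkey — BCNF.

{Aisle, Vendor, Weight}; {ExpiryDate, PalletID, PickerID, Vendor}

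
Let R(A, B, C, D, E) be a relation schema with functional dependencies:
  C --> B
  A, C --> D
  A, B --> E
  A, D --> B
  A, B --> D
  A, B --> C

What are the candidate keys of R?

{A, B}, {A, C}, {A, D}

Attributes never on any right-hand side: {A} — every candidate key must contain it.
{A, B}⁺ = {A, B, C, D, E}, which is every attribute, so {A, B} is a candidate key.
{A, C}⁺ = {A, B, C, D, E}, which is every attribute, so {A, C} is a candidate key.
{A, D}⁺ = {A, B, C, D, E}, which is every attribute, so {A, D} is a candidate key.
No proper subset of any of these is a key, and no other minimal superkey exists.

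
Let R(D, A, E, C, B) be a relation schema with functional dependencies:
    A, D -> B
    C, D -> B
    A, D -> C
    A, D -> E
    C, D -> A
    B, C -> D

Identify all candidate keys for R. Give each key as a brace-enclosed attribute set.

{A, D} is a candidate key since {A, D}⁺ = {A, B, C, D, E} covers every attribute.
{B, C} is a candidate key since {B, C}⁺ = {A, B, C, D, E} covers every attribute.
{C, D} is a candidate key since {C, D}⁺ = {A, B, C, D, E} covers every attribute.
These are minimal and exhaustive — every other superkey contains one of them.

{A, D}, {B, C}, {C, D}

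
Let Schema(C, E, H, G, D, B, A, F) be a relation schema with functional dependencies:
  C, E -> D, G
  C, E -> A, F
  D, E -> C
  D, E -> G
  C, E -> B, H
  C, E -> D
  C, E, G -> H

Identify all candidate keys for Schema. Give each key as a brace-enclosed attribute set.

{C, E}, {D, E}

No FD produces {E}, so it must be in every candidate key.
{C, E} is a candidate key since {C, E}⁺ = {A, B, C, D, E, F, G, H} covers every attribute.
{D, E} is a candidate key since {D, E}⁺ = {A, B, C, D, E, F, G, H} covers every attribute.
Any other superkey properly contains one of these, so there are no further candidate keys.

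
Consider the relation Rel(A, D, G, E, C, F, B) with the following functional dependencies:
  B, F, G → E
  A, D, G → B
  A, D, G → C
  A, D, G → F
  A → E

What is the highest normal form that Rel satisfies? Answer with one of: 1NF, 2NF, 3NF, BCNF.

1NF

Candidate key: {A, D, G}. Prime attributes: {A, D, G}.
B, F, G → E breaks BCNF: {B, F, G}⁺ = {B, E, F, G}, so {B, F, G} is not a superkey.
B, F, G → E determines the non-prime attribute {E} from a non-superkey — 3NF is violated.
The proper key subset {A} of {A, D, G} determines non-prime {E}, so the relation is not even in 2NF.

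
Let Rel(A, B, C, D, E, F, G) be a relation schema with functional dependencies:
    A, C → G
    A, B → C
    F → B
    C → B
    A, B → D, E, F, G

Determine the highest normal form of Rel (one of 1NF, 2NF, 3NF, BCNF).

3NF

Candidate keys: {A, B}, {A, C}, {A, F}. Prime attributes: {A, B, C, F}.
For F → B we have {F}⁺ = {B, F}; {F} is not a superkey, so BCNF fails.
Its right-hand attributes {B} are all prime, as are those of every other non-superkey FD — the relation is in 3NF.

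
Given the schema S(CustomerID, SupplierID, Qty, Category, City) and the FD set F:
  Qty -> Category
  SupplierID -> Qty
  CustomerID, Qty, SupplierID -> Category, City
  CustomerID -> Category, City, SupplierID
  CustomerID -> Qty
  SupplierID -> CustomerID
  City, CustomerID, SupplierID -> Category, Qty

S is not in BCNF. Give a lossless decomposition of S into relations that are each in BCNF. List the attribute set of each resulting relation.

{Category, Qty}; {City, CustomerID, Qty, SupplierID}

Candidate keys of the original relation: {CustomerID}, {SupplierID}.
Within {Category, City, CustomerID, Qty, SupplierID}: {Qty}⁺ ∩ {Category, City, CustomerID, Qty, SupplierID} = {Category, Qty}, not the whole set, so Qty -> Category violates BCNF; decompose into {Category, Qty} and {City, CustomerID, Qty, SupplierID}.
{Category, Qty}: every determinant is a superkey — BCNF.
{City, CustomerID, Qty, SupplierID}: every determinant is a superkey — BCNF.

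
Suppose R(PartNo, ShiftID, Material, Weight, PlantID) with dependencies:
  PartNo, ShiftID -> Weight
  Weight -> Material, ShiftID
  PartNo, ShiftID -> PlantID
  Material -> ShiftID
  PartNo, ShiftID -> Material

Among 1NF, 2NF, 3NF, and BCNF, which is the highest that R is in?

3NF

Candidate keys: {Material, PartNo}, {PartNo, ShiftID}, {PartNo, Weight}. Prime attributes: {Material, PartNo, ShiftID, Weight}.
Weight -> Material, ShiftID: {Weight}⁺ = {Material, ShiftID, Weight}, which is not all of the attributes, so the left side is not a superkey — BCNF is violated.
Since {Material, ShiftID} ⊆ prime attributes and every other non-superkey FD also has a prime right side, the schema is in 3NF.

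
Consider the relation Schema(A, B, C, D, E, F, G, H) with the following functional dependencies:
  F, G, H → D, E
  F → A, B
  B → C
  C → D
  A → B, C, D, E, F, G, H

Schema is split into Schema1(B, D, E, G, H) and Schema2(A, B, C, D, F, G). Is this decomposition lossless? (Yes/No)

Schema1 ∩ Schema2 = {B, D, G}; its closure under F is {B, C, D, G}.
The closure covers neither Schema1 nor Schema2 entirely; the join is not lossless.

No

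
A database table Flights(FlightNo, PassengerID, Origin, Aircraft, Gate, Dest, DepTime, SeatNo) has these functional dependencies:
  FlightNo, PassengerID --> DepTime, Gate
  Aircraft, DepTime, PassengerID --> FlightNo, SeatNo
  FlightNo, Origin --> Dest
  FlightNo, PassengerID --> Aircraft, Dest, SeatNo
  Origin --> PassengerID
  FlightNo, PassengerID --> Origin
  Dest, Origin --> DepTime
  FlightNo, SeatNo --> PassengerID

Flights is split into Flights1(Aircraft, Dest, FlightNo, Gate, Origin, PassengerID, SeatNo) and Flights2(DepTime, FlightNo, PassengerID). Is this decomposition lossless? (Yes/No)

Flights1 ∩ Flights2 = {FlightNo, PassengerID}; its closure under F is {Aircraft, DepTime, Dest, FlightNo, Gate, Origin, PassengerID, SeatNo}.
This includes all of Flights1, so the common attributes are a superkey of Flights1 — the join is lossless.

Yes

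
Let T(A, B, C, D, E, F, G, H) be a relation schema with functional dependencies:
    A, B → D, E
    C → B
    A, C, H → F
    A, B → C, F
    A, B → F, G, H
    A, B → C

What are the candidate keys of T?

{A, B}, {A, C}

No FD produces {A}, so it must be in every candidate key.
Closure of {A, B} is {A, B, C, D, E, F, G, H}, the whole schema; {A, B} is a candidate key.
Closure of {A, C} is {A, B, C, D, E, F, G, H}, the whole schema; {A, C} is a candidate key.
Any other superkey properly contains one of these, so there are no further candidate keys.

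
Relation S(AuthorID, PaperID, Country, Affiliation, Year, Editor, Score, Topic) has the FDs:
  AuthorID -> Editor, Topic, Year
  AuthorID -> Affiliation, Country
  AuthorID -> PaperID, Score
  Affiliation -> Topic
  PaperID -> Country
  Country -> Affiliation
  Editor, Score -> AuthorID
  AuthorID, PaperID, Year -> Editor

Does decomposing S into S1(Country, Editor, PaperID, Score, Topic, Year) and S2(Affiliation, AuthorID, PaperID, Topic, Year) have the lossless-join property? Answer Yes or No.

No

Common attributes: {PaperID, Topic, Year}; their closure is {Affiliation, Country, PaperID, Topic, Year}.
The closure covers neither S1 nor S2 entirely; the join is not lossless.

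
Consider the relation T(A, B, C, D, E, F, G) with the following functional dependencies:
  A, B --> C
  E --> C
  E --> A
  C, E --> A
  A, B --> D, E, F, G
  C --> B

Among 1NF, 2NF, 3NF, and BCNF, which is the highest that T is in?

3NF

Candidate keys: {A, B}, {A, C}, {E}. Prime attributes: {A, B, C, E}.
For C --> B we have {C}⁺ = {B, C}; {C} is not a superkey, so BCNF fails.
Since {B} ⊆ prime attributes and every other non-superkey FD also has a prime right side, the schema is in 3NF.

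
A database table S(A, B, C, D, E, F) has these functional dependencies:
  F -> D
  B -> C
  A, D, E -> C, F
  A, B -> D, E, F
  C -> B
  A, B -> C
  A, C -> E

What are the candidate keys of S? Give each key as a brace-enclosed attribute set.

{A, B}, {A, C}, {A, D, E}, {A, E, F}

Attributes never on any right-hand side: {A} — every candidate key must contain it.
Closure of {A, B} is {A, B, C, D, E, F}, the whole schema; {A, B} is a candidate key.
Closure of {A, C} is {A, B, C, D, E, F}, the whole schema; {A, C} is a candidate key.
Closure of {A, D, E} is {A, B, C, D, E, F}, the whole schema; {A, D, E} is a candidate key.
Closure of {A, E, F} is {A, B, C, D, E, F}, the whole schema; {A, E, F} is a candidate key.
These are minimal and exhaustive — every other superkey contains one of them.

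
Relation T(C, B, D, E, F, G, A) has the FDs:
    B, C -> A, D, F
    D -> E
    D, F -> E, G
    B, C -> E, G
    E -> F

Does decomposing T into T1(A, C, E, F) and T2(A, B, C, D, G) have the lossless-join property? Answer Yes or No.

The shared attributes are {A, C} and {A, C}⁺ = {A, C}.
The closure covers neither T1 nor T2 entirely; the join is not lossless.

No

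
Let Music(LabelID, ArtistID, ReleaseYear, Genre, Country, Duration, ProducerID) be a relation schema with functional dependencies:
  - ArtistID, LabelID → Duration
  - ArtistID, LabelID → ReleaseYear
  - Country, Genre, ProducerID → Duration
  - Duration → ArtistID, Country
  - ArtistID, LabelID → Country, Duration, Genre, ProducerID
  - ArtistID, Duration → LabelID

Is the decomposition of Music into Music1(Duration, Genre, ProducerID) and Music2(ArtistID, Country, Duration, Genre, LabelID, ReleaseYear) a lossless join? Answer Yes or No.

Yes

Common attributes: {Duration, Genre}; their closure is {ArtistID, Country, Duration, Genre, LabelID, ProducerID, ReleaseYear}.
Since Music1 ⊆ {ArtistID, Country, Duration, Genre, LabelID, ProducerID, ReleaseYear}, the intersection is a superkey of Music1; the decomposition is lossless.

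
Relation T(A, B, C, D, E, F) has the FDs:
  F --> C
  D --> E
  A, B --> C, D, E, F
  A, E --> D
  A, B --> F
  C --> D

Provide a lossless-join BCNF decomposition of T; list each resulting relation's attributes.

Candidate key of the original relation: {A, B}.
In {A, B, C, D, E, F}, {F} is not a superkey ({F}⁺ restricted to this set is {C, D, E, F}), so split on F --> C, D, E into {C, D, E, F} and {A, B, F}.
In {C, D, E, F}, {D} is not a superkey ({D}⁺ restricted to this set is {D, E}), so split on D --> E into {D, E} and {C, D, F}.
{D, E} is in BCNF.
In {C, D, F}, {C} is not a superkey ({C}⁺ restricted to this set is {C, D}), so split on C --> D into {C, D} and {C, F}.
{C, D} is in BCNF.
{C, F} is in BCNF.
{A, B, F} is in BCNF.

{A, B, F}; {C, D}; {C, F}; {D, E}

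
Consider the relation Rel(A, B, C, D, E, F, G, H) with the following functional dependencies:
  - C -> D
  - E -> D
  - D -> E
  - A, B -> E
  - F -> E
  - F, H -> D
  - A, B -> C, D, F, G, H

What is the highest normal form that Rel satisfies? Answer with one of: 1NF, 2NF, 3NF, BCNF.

2NF

Candidate key: {A, B}. Prime attributes: {A, B}.
For C -> D we have {C}⁺ = {C, D, E}; {C} is not a superkey, so BCNF fails.
Because {D} is non-prime and the left side of C -> D is not a superkey, the relation is not in 3NF.
No non-prime attribute depends on a proper subset of any candidate key, so 2NF holds.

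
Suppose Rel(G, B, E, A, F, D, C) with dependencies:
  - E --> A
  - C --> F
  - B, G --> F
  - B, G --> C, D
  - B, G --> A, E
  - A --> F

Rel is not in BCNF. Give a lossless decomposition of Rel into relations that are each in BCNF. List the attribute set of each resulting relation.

Candidate key of the original relation: {B, G}.
{A, B, C, D, E, F, G}: {E} determines {A, E, F} here but is not a superkey — split on E --> A, F, giving {A, E, F} and {B, C, D, E, G}.
{A, E, F}: {A} determines {A, F} here but is not a superkey — split on A --> F, giving {A, F} and {A, E}.
{A, F} has no BCNF violation.
{A, E} has no BCNF violation.
{B, C, D, E, G} has no BCNF violation.

{A, E}; {A, F}; {B, C, D, E, G}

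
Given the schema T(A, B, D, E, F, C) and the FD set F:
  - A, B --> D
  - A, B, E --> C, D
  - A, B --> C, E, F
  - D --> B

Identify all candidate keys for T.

{A, B}, {A, D}

{A} never appears on the right of any FD, so every key must include it.
Closure of {A, B} is {A, B, C, D, E, F}, the whole schema; {A, B} is a candidate key.
Closure of {A, D} is {A, B, C, D, E, F}, the whole schema; {A, D} is a candidate key.
Any other superkey properly contains one of these, so there are no further candidate keys.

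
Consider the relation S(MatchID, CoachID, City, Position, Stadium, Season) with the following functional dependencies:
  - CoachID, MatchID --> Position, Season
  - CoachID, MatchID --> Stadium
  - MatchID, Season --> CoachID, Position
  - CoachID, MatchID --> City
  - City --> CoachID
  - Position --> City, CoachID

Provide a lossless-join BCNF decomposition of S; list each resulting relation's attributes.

Candidate keys of the original relation: {City, MatchID}, {CoachID, MatchID}, {MatchID, Position}, {MatchID, Season}.
{City, CoachID, MatchID, Position, Season, Stadium}: {City} determines {City, CoachID} here but is not a superkey — split on City --> CoachID, giving {City, CoachID} and {City, MatchID, Position, Season, Stadium}.
{City, CoachID} is in BCNF.
{City, MatchID, Position, Season, Stadium}: {Position} determines {City, Position} here but is not a superkey — split on Position --> City, giving {City, Position} and {MatchID, Position, Season, Stadium}.
{City, Position} is in BCNF.
{MatchID, Position, Season, Stadium} is in BCNF.

{City, CoachID}; {City, Position}; {MatchID, Position, Season, Stadium}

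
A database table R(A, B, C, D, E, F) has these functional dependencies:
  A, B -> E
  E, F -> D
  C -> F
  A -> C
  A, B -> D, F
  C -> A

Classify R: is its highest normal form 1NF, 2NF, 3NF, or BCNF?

Candidate keys: {A, B}, {B, C}. Prime attributes: {A, B, C}.
For E, F -> D we have {E, F}⁺ = {D, E, F}; {E, F} is not a superkey, so BCNF fails.
E, F -> D determines the non-prime attribute {D} from a non-superkey — 3NF is violated.
{A} is a proper subset of the key {A, B}, and {A}⁺ contains the non-prime attribute {F} — a partial dependency, so 2NF is violated.

1NF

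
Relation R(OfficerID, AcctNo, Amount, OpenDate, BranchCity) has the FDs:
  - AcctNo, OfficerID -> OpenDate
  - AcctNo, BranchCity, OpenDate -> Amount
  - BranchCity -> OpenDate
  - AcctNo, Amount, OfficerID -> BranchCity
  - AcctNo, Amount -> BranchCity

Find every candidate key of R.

{AcctNo, OfficerID} never appear on the right of any FD, so every key must include all of them.
{AcctNo, Amount, OfficerID} is a candidate key since {AcctNo, Amount, OfficerID}⁺ = {AcctNo, Amount, BranchCity, OfficerID, OpenDate} covers every attribute.
{AcctNo, BranchCity, OfficerID} is a candidate key since {AcctNo, BranchCity, OfficerID}⁺ = {AcctNo, Amount, BranchCity, OfficerID, OpenDate} covers every attribute.
Any other superkey properly contains one of these, so there are no further candidate keys.

{AcctNo, Amount, OfficerID}, {AcctNo, BranchCity, OfficerID}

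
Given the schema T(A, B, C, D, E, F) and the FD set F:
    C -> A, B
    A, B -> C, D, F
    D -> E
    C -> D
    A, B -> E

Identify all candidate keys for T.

{A, B}, {C}

{C}⁺ = {A, B, C, D, E, F}, which is every attribute, so {C} is a candidate key.
{A, B}⁺ = {A, B, C, D, E, F}, which is every attribute, so {A, B} is a candidate key.
These are minimal and exhaustive — every other superkey contains one of them.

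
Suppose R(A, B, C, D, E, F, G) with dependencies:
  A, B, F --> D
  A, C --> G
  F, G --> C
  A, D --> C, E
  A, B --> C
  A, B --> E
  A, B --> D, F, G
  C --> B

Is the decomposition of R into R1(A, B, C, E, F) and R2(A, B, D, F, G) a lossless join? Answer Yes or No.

Common attributes: {A, B, F}; their closure is {A, B, C, D, E, F, G}.
Since R1 ⊆ {A, B, C, D, E, F, G}, the intersection is a superkey of R1; the decomposition is lossless.

Yes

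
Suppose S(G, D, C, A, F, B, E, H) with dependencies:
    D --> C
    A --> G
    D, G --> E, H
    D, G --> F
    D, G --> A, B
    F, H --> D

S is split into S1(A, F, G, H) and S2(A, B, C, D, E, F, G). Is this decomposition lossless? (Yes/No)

Common attributes: {A, F, G}; their closure is {A, F, G}.
S1 ⊄ {A, F, G} and S2 ⊄ {A, F, G}, so the split is lossy.

No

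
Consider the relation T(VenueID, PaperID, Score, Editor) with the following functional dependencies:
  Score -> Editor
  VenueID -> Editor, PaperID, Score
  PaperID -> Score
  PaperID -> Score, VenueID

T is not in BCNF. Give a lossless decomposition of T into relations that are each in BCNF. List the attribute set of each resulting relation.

{Editor, Score}; {PaperID, Score, VenueID}

Candidate keys of the original relation: {PaperID}, {VenueID}.
Within {Editor, PaperID, Score, VenueID}: {Score}⁺ ∩ {Editor, PaperID, Score, VenueID} = {Editor, Score}, not the whole set, so Score -> Editor violates BCNF; decompose into {Editor, Score} and {PaperID, Score, VenueID}.
{Editor, Score}: every determinant is a superkey — BCNF.
{PaperID, Score, VenueID}: every determinant is a superkey — BCNF.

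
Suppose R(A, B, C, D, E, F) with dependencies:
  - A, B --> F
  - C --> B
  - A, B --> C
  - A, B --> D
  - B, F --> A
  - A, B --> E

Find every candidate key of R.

{A, B}, {A, C}, {B, F}, {C, F}

{A, B}⁺ = {A, B, C, D, E, F} — all of the relation — so {A, B} is a candidate key.
{A, C}⁺ = {A, B, C, D, E, F} — all of the relation — so {A, C} is a candidate key.
{B, F}⁺ = {A, B, C, D, E, F} — all of the relation — so {B, F} is a candidate key.
{C, F}⁺ = {A, B, C, D, E, F} — all of the relation — so {C, F} is a candidate key.
No proper subset of any of these is a key, and no other minimal superkey exists.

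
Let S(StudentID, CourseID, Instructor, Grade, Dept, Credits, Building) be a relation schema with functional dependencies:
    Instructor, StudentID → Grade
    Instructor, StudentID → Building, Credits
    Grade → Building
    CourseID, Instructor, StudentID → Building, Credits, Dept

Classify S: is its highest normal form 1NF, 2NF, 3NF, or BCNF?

Candidate key: {CourseID, Instructor, StudentID}. Prime attributes: {CourseID, Instructor, StudentID}.
For Instructor, StudentID → Grade we have {Instructor, StudentID}⁺ = {Building, Credits, Grade, Instructor, StudentID}; {Instructor, StudentID} is not a superkey, so BCNF fails.
Instructor, StudentID → Grade has non-prime {Grade} on the right and a non-superkey on the left, so 3NF fails.
Since {Instructor, StudentID} ⊂ {CourseID, Instructor, StudentID} and {Instructor, StudentID}⁺ ⊇ {Building, Credits, Grade} with {Building, Credits, Grade} non-prime, there is a partial dependency; 2NF fails.

1NF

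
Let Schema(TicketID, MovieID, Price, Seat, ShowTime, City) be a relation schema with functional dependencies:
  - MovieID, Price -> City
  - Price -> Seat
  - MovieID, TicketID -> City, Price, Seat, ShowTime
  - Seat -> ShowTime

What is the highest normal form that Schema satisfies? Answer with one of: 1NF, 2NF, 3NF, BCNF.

Candidate key: {MovieID, TicketID}. Prime attributes: {MovieID, TicketID}.
MovieID, Price -> City: {MovieID, Price}⁺ = {City, MovieID, Price, Seat, ShowTime}, which is not all of the attributes, so the left side is not a superkey — BCNF is violated.
Because {City} is non-prime and the left side of MovieID, Price -> City is not a superkey, the relation is not in 3NF.
No non-prime attribute depends on a proper subset of any candidate key, so 2NF holds.

2NF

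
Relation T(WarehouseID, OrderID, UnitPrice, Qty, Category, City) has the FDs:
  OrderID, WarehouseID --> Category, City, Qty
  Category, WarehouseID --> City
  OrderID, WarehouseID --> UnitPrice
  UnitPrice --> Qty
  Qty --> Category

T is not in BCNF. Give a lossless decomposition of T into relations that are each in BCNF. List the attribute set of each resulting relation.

{Category, City, WarehouseID}; {Category, Qty}; {OrderID, UnitPrice, WarehouseID}; {Qty, UnitPrice}

Candidate key of the original relation: {OrderID, WarehouseID}.
{Category, City, OrderID, Qty, UnitPrice, WarehouseID}: {Category, WarehouseID} determines {Category, City, WarehouseID} here but is not a superkey — split on Category, WarehouseID --> City, giving {Category, City, WarehouseID} and {Category, OrderID, Qty, UnitPrice, WarehouseID}.
{Category, City, WarehouseID} is in BCNF.
{Category, OrderID, Qty, UnitPrice, WarehouseID}: {UnitPrice} determines {Category, Qty, UnitPrice} here but is not a superkey — split on UnitPrice --> Category, Qty, giving {Category, Qty, UnitPrice} and {OrderID, UnitPrice, WarehouseID}.
{Category, Qty, UnitPrice}: {Qty} determines {Category, Qty} here but is not a superkey — split on Qty --> Category, giving {Category, Qty} and {Qty, UnitPrice}.
{Category, Qty} is in BCNF.
{Qty, UnitPrice} is in BCNF.
{OrderID, UnitPrice, WarehouseID} is in BCNF.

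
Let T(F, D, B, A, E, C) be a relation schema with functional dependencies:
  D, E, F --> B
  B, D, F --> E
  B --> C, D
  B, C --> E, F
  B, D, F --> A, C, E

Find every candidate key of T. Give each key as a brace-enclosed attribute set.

{B}⁺ = {A, B, C, D, E, F} — all of the relation — so {B} is a candidate key.
{D, E, F}⁺ = {A, B, C, D, E, F} — all of the relation — so {D, E, F} is a candidate key.
No proper subset of any of these is a key, and no other minimal superkey exists.

{B}, {D, E, F}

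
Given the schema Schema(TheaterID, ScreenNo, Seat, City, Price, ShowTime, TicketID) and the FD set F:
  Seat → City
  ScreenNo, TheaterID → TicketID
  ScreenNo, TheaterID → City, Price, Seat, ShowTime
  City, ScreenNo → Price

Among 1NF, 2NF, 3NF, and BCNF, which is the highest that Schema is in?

2NF

Candidate key: {ScreenNo, TheaterID}. Prime attributes: {ScreenNo, TheaterID}.
For Seat → City we have {Seat}⁺ = {City, Seat}; {Seat} is not a superkey, so BCNF fails.
Seat → City determines the non-prime attribute {City} from a non-superkey — 3NF is violated.
No non-prime attribute depends on a proper subset of any candidate key, so 2NF holds.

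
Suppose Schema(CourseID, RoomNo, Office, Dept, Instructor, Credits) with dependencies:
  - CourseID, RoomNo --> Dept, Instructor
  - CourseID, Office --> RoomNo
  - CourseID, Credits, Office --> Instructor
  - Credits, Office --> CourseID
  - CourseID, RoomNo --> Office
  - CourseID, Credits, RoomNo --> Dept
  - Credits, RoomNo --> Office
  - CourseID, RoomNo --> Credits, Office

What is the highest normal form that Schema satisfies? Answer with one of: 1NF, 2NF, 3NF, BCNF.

Candidate keys: {CourseID, Office}, {CourseID, RoomNo}, {Credits, Office}, {Credits, RoomNo}. Prime attributes: {CourseID, Credits, Office, RoomNo}.
The left-hand side of every FD is a superkey, so BCNF is satisfied.

BCNF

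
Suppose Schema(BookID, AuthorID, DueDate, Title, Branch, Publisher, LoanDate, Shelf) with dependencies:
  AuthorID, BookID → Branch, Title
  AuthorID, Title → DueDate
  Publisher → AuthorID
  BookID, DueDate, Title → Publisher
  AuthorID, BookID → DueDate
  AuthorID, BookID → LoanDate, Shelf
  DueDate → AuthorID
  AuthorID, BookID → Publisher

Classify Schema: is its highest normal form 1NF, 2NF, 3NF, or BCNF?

3NF

Candidate keys: {AuthorID, BookID}, {BookID, DueDate}, {BookID, Publisher}. Prime attributes: {AuthorID, BookID, DueDate, Publisher}.
AuthorID, Title → DueDate breaks BCNF: {AuthorID, Title}⁺ = {AuthorID, DueDate, Title}, so {AuthorID, Title} is not a superkey.
But every attribute on its right side ({DueDate}) is prime, and the same holds for every other non-superkey FD, so 3NF still holds.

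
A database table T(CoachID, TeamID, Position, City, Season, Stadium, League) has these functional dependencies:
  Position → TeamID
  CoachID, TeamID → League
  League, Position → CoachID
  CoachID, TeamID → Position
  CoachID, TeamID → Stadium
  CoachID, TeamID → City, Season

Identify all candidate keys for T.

{CoachID, Position} is a candidate key since {CoachID, Position}⁺ = {City, CoachID, League, Position, Season, Stadium, TeamID} covers every attribute.
{CoachID, TeamID} is a candidate key since {CoachID, TeamID}⁺ = {City, CoachID, League, Position, Season, Stadium, TeamID} covers every attribute.
{League, Position} is a candidate key since {League, Position}⁺ = {City, CoachID, League, Position, Season, Stadium, TeamID} covers every attribute.
Any other superkey properly contains one of these, so there are no further candidate keys.

{CoachID, Position}, {CoachID, TeamID}, {League, Position}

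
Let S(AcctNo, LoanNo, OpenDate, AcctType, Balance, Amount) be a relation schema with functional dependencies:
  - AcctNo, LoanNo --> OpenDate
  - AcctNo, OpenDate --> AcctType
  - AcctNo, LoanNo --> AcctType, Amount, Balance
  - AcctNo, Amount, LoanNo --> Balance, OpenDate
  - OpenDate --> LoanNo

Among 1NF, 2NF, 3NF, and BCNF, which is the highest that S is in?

3NF

Candidate keys: {AcctNo, LoanNo}, {AcctNo, OpenDate}. Prime attributes: {AcctNo, LoanNo, OpenDate}.
For OpenDate --> LoanNo we have {OpenDate}⁺ = {LoanNo, OpenDate}; {OpenDate} is not a superkey, so BCNF fails.
Since {LoanNo} ⊆ prime attributes and every other non-superkey FD also has a prime right side, the schema is in 3NF.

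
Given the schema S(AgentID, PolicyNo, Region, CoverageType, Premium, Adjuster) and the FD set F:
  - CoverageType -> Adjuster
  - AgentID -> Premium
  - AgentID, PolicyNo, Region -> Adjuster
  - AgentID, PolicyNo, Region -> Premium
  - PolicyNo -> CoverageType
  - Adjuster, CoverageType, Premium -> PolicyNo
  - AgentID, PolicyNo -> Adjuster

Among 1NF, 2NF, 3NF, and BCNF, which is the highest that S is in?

1NF

Candidate keys: {AgentID, CoverageType, Region}, {AgentID, PolicyNo, Region}. Prime attributes: {AgentID, CoverageType, PolicyNo, Region}.
CoverageType -> Adjuster: {CoverageType}⁺ = {Adjuster, CoverageType}, which is not all of the attributes, so the left side is not a superkey — BCNF is violated.
Because {Adjuster} is non-prime and the left side of CoverageType -> Adjuster is not a superkey, the relation is not in 3NF.
{AgentID} is a proper subset of the key {AgentID, CoverageType, Region}, and {AgentID}⁺ contains the non-prime attribute {Premium} — a partial dependency, so 2NF is violated.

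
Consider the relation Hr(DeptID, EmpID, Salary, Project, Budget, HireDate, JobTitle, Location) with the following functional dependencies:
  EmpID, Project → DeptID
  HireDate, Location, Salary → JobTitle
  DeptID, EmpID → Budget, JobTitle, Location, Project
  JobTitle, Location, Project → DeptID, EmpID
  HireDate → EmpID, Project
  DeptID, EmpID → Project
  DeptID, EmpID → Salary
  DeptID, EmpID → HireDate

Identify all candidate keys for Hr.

Closure of {HireDate} is {Budget, DeptID, EmpID, HireDate, JobTitle, Location, Project, Salary}, the whole schema; {HireDate} is a candidate key.
Closure of {DeptID, EmpID} is {Budget, DeptID, EmpID, HireDate, JobTitle, Location, Project, Salary}, the whole schema; {DeptID, EmpID} is a candidate key.
Closure of {EmpID, Project} is {Budget, DeptID, EmpID, HireDate, JobTitle, Location, Project, Salary}, the whole schema; {EmpID, Project} is a candidate key.
Closure of {JobTitle, Location, Project} is {Budget, DeptID, EmpID, HireDate, JobTitle, Location, Project, Salary}, the whole schema; {JobTitle, Location, Project} is a candidate key.
No proper subset of any of these is a key, and no other minimal superkey exists.

{DeptID, EmpID}, {EmpID, Project}, {HireDate}, {JobTitle, Location, Project}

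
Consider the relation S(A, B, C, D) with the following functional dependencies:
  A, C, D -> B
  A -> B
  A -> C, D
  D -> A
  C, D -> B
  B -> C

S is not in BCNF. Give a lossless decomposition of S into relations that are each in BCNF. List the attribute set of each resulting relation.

{A, B, D}; {B, C}

Candidate keys of the original relation: {A}, {D}.
{A, B, C, D}: {B} determines {B, C} here but is not a superkey — split on B -> C, giving {B, C} and {A, B, D}.
{B, C} has no BCNF violation.
{A, B, D} has no BCNF violation.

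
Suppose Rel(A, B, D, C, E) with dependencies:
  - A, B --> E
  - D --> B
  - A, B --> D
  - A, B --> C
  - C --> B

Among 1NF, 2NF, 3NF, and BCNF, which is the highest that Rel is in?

Candidate keys: {A, B}, {A, C}, {A, D}. Prime attributes: {A, B, C, D}.
D --> B: {D}⁺ = {B, D}, which is not all of the attributes, so the left side is not a superkey — BCNF is violated.
But every attribute on its right side ({B}) is prime, and the same holds for every other non-superkey FD, so 3NF still holds.

3NF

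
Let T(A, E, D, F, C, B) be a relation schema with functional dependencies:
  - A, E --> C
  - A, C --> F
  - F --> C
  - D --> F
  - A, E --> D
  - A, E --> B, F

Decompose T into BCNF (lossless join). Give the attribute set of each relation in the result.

{A, B, D, E}; {A, F}; {C, D}; {C, F}

Candidate key of the original relation: {A, E}.
{A, B, C, D, E, F}: {A, C} determines {A, C, F} here but is not a superkey — split on A, C --> F, giving {A, C, F} and {A, B, C, D, E}.
{A, C, F}: {F} determines {C, F} here but is not a superkey — split on F --> C, giving {C, F} and {A, F}.
{C, F} is in BCNF.
{A, F} is in BCNF.
{A, B, C, D, E}: {D} determines {C, D} here but is not a superkey — split on D --> C, giving {C, D} and {A, B, D, E}.
{C, D} is in BCNF.
{A, B, D, E} is in BCNF.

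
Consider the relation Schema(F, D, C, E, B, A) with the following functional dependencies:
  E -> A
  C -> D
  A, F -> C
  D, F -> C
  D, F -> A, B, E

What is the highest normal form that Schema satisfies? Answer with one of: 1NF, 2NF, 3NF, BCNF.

Candidate keys: {A, F}, {C, F}, {D, F}, {E, F}. Prime attributes: {A, C, D, E, F}.
E -> A breaks BCNF: {E}⁺ = {A, E}, so {E} is not a superkey.
Since {A} ⊆ prime attributes and every other non-superkey FD also has a prime right side, the schema is in 3NF.

3NF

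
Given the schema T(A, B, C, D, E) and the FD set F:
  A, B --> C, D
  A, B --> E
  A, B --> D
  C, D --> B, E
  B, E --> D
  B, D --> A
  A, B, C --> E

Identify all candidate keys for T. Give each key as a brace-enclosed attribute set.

{A, B} is a candidate key since {A, B}⁺ = {A, B, C, D, E} covers every attribute.
{B, D} is a candidate key since {B, D}⁺ = {A, B, C, D, E} covers every attribute.
{B, E} is a candidate key since {B, E}⁺ = {A, B, C, D, E} covers every attribute.
{C, D} is a candidate key since {C, D}⁺ = {A, B, C, D, E} covers every attribute.
These are minimal and exhaustive — every other superkey contains one of them.

{A, B}, {B, D}, {B, E}, {C, D}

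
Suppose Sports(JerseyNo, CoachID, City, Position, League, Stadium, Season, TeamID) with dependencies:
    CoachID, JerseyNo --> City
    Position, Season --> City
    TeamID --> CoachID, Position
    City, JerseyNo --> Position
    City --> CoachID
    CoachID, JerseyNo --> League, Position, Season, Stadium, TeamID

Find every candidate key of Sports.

{City, JerseyNo}, {CoachID, JerseyNo}, {JerseyNo, Position, Season}, {JerseyNo, TeamID}

No FD produces {JerseyNo}, so it must be in every candidate key.
{City, JerseyNo}⁺ = {City, CoachID, JerseyNo, League, Position, Season, Stadium, TeamID} — all of the relation — so {City, JerseyNo} is a candidate key.
{CoachID, JerseyNo}⁺ = {City, CoachID, JerseyNo, League, Position, Season, Stadium, TeamID} — all of the relation — so {CoachID, JerseyNo} is a candidate key.
{JerseyNo, TeamID}⁺ = {City, CoachID, JerseyNo, League, Position, Season, Stadium, TeamID} — all of the relation — so {JerseyNo, TeamID} is a candidate key.
{JerseyNo, Position, Season}⁺ = {City, CoachID, JerseyNo, League, Position, Season, Stadium, TeamID} — all of the relation — so {JerseyNo, Position, Season} is a candidate key.
These are minimal and exhaustive — every other superkey contains one of them.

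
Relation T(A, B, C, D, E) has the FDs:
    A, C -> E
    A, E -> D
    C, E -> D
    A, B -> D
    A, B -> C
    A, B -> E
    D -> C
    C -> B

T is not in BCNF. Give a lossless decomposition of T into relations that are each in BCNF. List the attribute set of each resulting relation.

Candidate keys of the original relation: {A, B}, {A, C}, {A, D}, {A, E}.
Within {A, B, C, D, E}: {C, E}⁺ ∩ {A, B, C, D, E} = {B, C, D, E}, not the whole set, so C, E -> B, D violates BCNF; decompose into {B, C, D, E} and {A, C, E}.
Within {B, C, D, E}: {D}⁺ ∩ {B, C, D, E} = {B, C, D}, not the whole set, so D -> B, C violates BCNF; decompose into {B, C, D} and {D, E}.
Within {B, C, D}: {C}⁺ ∩ {B, C, D} = {B, C}, not the whole set, so C -> B violates BCNF; decompose into {B, C} and {C, D}.
{B, C} is in BCNF.
{C, D} is in BCNF.
{D, E} is in BCNF.
{A, C, E} is in BCNF.

{A, C, E}; {B, C}; {C, D}; {D, E}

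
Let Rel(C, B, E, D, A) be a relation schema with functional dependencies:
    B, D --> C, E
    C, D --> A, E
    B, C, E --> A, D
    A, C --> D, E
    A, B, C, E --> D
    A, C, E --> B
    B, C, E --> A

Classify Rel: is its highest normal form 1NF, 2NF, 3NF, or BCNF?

Candidate keys: {A, C}, {B, C, E}, {B, D}, {C, D}. Prime attributes: {A, B, C, D, E}.
Each dependency's left side is a superkey — BCNF holds.

BCNF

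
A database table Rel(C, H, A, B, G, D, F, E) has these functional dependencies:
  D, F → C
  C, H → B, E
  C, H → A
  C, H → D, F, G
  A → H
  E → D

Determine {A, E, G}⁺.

Start with {A, E, G}.
A → H applies; add {H} → now {A, E, G, H}.
E → D applies; add {D} → now {A, D, E, G, H}.
No further FD applies.

{A, D, E, G, H}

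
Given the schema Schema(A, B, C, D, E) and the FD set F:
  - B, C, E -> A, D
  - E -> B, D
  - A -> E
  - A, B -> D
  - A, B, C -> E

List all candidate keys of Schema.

{A, C}, {C, E}

No FD produces {C}, so it must be in every candidate key.
{A, C}⁺ = {A, B, C, D, E}, which is every attribute, so {A, C} is a candidate key.
{C, E}⁺ = {A, B, C, D, E}, which is every attribute, so {C, E} is a candidate key.
These are minimal and exhaustive — every other superkey contains one of them.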